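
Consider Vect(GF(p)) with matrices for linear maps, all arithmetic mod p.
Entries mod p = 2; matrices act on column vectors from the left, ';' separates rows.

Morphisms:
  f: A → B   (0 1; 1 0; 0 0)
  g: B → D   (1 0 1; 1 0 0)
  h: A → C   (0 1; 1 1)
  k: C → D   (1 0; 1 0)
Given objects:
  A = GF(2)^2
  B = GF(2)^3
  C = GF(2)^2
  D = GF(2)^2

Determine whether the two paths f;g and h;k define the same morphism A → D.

1) trace f;g:
  e0=⟨1,0⟩ f→⟨0,1,0⟩ g→⟨0,0⟩
  e1=⟨0,1⟩ f→⟨1,0,0⟩ g→⟨1,1⟩
  result₁ = (0 1; 0 1)
2) trace h;k:
  e0=⟨1,0⟩ h→⟨0,1⟩ k→⟨0,0⟩
  e1=⟨0,1⟩ h→⟨1,1⟩ k→⟨1,1⟩
  result₂ = (0 1; 0 1)
Equal? equal; square commutes

Answer: COMMUTES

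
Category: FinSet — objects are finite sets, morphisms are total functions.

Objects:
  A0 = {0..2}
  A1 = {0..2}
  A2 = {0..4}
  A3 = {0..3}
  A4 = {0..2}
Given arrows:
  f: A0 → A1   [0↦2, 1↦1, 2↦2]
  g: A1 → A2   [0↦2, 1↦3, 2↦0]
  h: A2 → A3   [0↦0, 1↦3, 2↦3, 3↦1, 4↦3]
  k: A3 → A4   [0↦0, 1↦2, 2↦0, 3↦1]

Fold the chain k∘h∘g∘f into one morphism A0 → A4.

Answer: [0↦0, 1↦2, 2↦0]

Work:
  0 f→2 g→0 h→0 k→0
  1 f→1 g→3 h→1 k→2
  2 f→2 g→0 h→0 k→0
result: [0↦0, 1↦2, 2↦0]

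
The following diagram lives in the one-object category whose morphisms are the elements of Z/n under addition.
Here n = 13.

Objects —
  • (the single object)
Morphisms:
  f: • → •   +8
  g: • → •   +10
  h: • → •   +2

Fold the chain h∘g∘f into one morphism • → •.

Answer: +7

Derivation:
  0 +8≡8 +10≡5 +2≡7  (mod 13)
⟦path⟧: +7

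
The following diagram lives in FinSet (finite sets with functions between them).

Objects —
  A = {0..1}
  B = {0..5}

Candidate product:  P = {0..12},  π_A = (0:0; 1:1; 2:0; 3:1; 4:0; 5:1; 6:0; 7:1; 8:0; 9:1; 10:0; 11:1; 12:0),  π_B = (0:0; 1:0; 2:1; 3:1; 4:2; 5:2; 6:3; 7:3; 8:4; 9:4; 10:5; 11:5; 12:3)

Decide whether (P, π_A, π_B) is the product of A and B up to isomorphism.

Answer: NOT A VALID PRODUCT — |P|=13 ≠ |A|·|B|=12

Trace:
|A|·|B| = 2·6 = 12;  |P| = 13
  → cardinalities differ; no bijection possible.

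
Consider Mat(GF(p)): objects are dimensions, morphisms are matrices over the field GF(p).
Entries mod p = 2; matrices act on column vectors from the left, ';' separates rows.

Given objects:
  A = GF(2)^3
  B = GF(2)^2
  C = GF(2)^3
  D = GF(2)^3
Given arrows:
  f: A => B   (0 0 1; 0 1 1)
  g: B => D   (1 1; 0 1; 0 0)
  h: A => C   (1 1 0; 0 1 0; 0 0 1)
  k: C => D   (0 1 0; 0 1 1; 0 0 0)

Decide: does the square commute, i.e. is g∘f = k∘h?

Answer: COMMUTES

Trace:
1) trace f;g:
  e0=⟨1,0,0⟩ f=>⟨0,0⟩ g=>⟨0,0,0⟩
  e1=⟨0,1,0⟩ f=>⟨0,1⟩ g=>⟨1,1,0⟩
  e2=⟨0,0,1⟩ f=>⟨1,1⟩ g=>⟨0,1,0⟩
  ⟦path⟧₁ = (0 1 0; 0 1 1; 0 0 0)
2) trace h;k:
  e0=⟨1,0,0⟩ h=>⟨1,0,0⟩ k=>⟨0,0,0⟩
  e1=⟨0,1,0⟩ h=>⟨1,1,0⟩ k=>⟨1,1,0⟩
  e2=⟨0,0,1⟩ h=>⟨0,0,1⟩ k=>⟨0,1,0⟩
  ⟦path⟧₂ = (0 1 0; 0 1 1; 0 0 0)
Equal? same morphism ✓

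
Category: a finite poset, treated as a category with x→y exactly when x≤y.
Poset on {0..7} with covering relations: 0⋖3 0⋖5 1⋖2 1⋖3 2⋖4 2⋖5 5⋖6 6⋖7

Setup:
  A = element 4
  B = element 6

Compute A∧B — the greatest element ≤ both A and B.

Answer: A∧B = 2

Trace:
{x : x⊑A ∧ x⊑B} = {1,2}  (A=4, B=6)
  1 ⊑ 2
  2 ⊑ 2
glb = 2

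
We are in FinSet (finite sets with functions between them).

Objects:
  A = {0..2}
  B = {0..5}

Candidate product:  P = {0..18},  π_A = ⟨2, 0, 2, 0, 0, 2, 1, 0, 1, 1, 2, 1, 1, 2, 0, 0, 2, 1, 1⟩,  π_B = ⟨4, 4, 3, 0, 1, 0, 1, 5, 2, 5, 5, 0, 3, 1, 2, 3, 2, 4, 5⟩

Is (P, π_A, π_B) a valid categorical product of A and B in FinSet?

|A|·|B| = 3·6 = 18;  |P| = 19
  → cardinalities differ; no bijection possible.

Answer: NOT A VALID PRODUCT — |P|=19 ≠ |A|·|B|=18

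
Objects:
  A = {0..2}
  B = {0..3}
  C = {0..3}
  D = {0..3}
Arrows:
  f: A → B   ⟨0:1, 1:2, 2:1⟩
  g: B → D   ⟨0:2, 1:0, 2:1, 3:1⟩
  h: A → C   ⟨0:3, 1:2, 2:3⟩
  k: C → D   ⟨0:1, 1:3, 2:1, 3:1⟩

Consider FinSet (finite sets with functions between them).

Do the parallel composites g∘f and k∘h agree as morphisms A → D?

Along f;g (path 1):
  0 f→1 g→0
  1 f→2 g→1
  2 f→1 g→0
  result₁ = ⟨0:0, 1:1, 2:0⟩
Along h;k (path 2):
  0 h→3 k→1
  1 h→2 k→1
  2 h→3 k→1
  result₂ = ⟨0:1, 1:1, 2:1⟩
Equal? NO — does not commute

Answer: DOES NOT COMMUTE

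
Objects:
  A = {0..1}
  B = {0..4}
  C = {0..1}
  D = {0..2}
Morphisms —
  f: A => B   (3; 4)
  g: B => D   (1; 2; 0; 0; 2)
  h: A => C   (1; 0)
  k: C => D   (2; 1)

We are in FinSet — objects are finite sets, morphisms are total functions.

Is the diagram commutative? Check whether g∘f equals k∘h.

Answer: DOES NOT COMMUTE

Trace:
1) trace f;g:
  0 f=>3 g=>0
  1 f=>4 g=>2
  result₁ = (0; 2)
2) trace h;k:
  0 h=>1 k=>1
  1 h=>0 k=>2
  result₂ = (1; 2)
Equal? differ; not commutative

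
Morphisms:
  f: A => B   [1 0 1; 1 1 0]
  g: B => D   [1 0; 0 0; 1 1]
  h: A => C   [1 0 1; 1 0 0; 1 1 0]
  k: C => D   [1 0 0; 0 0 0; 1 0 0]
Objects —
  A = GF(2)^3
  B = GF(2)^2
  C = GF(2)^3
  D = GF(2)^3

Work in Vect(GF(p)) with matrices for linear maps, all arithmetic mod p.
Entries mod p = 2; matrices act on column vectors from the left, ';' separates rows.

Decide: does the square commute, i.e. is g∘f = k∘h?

Answer: DOES NOT COMMUTE

Derivation:
Along f;g (path 1):
  e0=[1,0,0] f=>[1,1] g=>[1,0,0]
  e1=[0,1,0] f=>[0,1] g=>[0,0,1]
  e2=[0,0,1] f=>[1,0] g=>[1,0,1]
  result₁ = [1 0 1; 0 0 0; 0 1 1]
Along h;k (path 2):
  e0=[1,0,0] h=>[1,1,1] k=>[1,0,1]
  e1=[0,1,0] h=>[0,0,1] k=>[0,0,0]
  e2=[0,0,1] h=>[1,0,0] k=>[1,0,1]
  result₂ = [1 0 1; 0 0 0; 1 0 1]
Equal? differ; not commutative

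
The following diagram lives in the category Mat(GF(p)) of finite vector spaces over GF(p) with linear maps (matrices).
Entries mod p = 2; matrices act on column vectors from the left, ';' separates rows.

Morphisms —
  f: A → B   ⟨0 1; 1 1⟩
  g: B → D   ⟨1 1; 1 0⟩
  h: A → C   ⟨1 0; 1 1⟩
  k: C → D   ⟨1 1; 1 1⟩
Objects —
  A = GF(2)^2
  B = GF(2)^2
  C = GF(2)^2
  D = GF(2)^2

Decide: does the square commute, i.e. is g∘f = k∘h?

1) trace f;g:
  e0=(1,0) f→(0,1) g→(1,0)
  e1=(0,1) f→(1,1) g→(0,1)
  result₁ = ⟨1 0; 0 1⟩
2) trace h;k:
  e0=(1,0) h→(1,1) k→(0,0)
  e1=(0,1) h→(0,1) k→(1,1)
  result₂ = ⟨0 1; 0 1⟩
Equal? differ; not commutative

Answer: DOES NOT COMMUTE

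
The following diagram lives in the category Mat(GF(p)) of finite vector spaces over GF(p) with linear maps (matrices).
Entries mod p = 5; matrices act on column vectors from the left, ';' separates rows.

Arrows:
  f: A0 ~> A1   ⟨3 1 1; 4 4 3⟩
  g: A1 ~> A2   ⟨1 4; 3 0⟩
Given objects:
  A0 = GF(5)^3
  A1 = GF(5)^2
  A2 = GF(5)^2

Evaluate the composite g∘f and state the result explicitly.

  e0=[1,0,0] f~>[3,4] g~>[4,4]
  e1=[0,1,0] f~>[1,4] g~>[2,3]
  e2=[0,0,1] f~>[1,3] g~>[3,3]
composite: ⟨4 2 3; 4 3 3⟩

Answer: ⟨4 2 3; 4 3 3⟩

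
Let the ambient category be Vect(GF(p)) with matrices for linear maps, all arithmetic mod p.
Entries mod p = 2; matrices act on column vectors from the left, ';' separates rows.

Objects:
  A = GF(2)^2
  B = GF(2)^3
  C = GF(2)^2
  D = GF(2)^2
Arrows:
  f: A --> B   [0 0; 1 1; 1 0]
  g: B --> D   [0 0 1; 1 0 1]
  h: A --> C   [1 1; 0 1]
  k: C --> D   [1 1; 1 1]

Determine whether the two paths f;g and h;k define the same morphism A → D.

1) trace f;g:
  e0=(1,0) f-->(0,1,1) g-->(1,1)
  e1=(0,1) f-->(0,1,0) g-->(0,0)
  ⟦path⟧₁ = [1 0; 1 0]
2) trace h;k:
  e0=(1,0) h-->(1,0) k-->(1,1)
  e1=(0,1) h-->(1,1) k-->(0,0)
  ⟦path⟧₂ = [1 0; 1 0]
Equal? YES — commutes

Answer: COMMUTES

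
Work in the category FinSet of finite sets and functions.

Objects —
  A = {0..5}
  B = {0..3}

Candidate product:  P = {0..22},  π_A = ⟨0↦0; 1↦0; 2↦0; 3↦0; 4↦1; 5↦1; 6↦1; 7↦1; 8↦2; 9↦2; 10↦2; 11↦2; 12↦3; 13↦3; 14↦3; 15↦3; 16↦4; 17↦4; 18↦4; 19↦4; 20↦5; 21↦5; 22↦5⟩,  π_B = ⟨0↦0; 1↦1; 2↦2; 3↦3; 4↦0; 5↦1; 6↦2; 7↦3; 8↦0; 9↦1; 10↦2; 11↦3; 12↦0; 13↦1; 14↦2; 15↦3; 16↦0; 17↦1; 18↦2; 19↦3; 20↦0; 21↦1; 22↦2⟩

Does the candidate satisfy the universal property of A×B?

Answer: NOT A VALID PRODUCT — |P|=23 ≠ |A|·|B|=24

Work:
|A|·|B| = 6·4 = 24;  |P| = 23
  → cardinalities differ; no bijection possible.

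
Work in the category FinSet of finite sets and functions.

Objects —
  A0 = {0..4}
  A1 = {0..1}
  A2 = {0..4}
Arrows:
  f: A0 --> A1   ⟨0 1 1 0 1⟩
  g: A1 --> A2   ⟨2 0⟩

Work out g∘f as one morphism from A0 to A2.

  0 f-->0 g-->2
  1 f-->1 g-->0
  2 f-->1 g-->0
  3 f-->0 g-->2
  4 f-->1 g-->0
result: ⟨2 0 0 2 0⟩

Answer: ⟨2 0 0 2 0⟩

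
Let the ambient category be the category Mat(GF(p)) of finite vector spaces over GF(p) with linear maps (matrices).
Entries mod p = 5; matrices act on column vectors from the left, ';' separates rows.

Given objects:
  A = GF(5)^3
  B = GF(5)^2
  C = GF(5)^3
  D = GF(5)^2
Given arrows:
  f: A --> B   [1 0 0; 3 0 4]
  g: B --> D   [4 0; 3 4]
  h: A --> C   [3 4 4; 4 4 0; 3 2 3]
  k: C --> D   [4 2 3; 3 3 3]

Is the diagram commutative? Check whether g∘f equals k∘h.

Answer: COMMUTES

Work:
Along f;g (path 1):
  e0=(1,0,0) f-->(1,3) g-->(4,0)
  e1=(0,1,0) f-->(0,0) g-->(0,0)
  e2=(0,0,1) f-->(0,4) g-->(0,1)
  ⟦path⟧₁ = [4 0 0; 0 0 1]
Along h;k (path 2):
  e0=(1,0,0) h-->(3,4,3) k-->(4,0)
  e1=(0,1,0) h-->(4,4,2) k-->(0,0)
  e2=(0,0,1) h-->(4,0,3) k-->(0,1)
  ⟦path⟧₂ = [4 0 0; 0 0 1]
Equal? YES — commutes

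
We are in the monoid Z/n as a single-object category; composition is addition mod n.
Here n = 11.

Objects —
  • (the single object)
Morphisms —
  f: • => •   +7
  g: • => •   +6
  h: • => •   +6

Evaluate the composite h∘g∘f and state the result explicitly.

  0 +7≡7 +6≡2 +6≡8  (mod 11)
result: +8

Answer: +8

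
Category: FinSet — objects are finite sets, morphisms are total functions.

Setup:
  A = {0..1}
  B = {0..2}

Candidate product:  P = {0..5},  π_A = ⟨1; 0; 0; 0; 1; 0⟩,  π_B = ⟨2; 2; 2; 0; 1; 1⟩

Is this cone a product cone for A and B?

|A|·|B| = 2·3 = 6;  |P| = 6
Check the pairing map k ↦ (π_A(k), π_B(k)):
  0 -> (1,2)
  1 -> (0,2)
  2 -> (0,2)  ✗ repeats pair of k=1
  3 -> (0,0)
  4 -> (1,1)
  5 -> (0,1)
distinct pairs in image: 5 / 6 needed
  → (0,2) hit at k=1 and k=2

Answer: NOT A VALID PRODUCT — duplicate pair at indices 1,2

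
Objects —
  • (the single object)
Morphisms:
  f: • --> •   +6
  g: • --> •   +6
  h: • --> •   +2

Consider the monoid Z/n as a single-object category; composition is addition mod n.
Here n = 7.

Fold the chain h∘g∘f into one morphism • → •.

  0 +6≡6 +6≡5 +2≡0  (mod 7)
composite: +0

Answer: +0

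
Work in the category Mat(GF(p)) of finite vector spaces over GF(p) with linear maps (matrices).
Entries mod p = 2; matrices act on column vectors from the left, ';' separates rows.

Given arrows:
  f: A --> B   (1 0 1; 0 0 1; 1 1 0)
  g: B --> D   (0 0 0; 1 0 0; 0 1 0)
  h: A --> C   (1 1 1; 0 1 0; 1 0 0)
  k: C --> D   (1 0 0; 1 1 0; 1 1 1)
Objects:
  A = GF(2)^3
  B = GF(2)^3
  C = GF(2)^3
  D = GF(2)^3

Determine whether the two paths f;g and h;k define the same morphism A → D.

Answer: DOES NOT COMMUTE

Work:
Along f;g (path 1):
  e0=[1,0,0] f-->[1,0,1] g-->[0,1,0]
  e1=[0,1,0] f-->[0,0,1] g-->[0,0,0]
  e2=[0,0,1] f-->[1,1,0] g-->[0,1,1]
  result₁ = (0 0 0; 1 0 1; 0 0 1)
Along h;k (path 2):
  e0=[1,0,0] h-->[1,0,1] k-->[1,1,0]
  e1=[0,1,0] h-->[1,1,0] k-->[1,0,0]
  e2=[0,0,1] h-->[1,0,0] k-->[1,1,1]
  result₂ = (1 1 1; 1 0 1; 0 0 1)
Equal? differ; not commutative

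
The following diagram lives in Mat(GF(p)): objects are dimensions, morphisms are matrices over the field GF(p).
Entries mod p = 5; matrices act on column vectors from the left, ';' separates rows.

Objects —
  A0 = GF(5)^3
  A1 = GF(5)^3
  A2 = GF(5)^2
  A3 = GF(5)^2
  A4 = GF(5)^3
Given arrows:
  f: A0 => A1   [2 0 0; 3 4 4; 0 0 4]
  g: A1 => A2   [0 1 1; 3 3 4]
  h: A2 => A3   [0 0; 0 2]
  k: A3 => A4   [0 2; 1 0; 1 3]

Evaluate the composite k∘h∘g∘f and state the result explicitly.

Answer: [0 3 2; 0 0 0; 0 2 3]

Trace:
  e0=(1,0,0) f=>(2,3,0) g=>(3,0) h=>(0,0) k=>(0,0,0)
  e1=(0,1,0) f=>(0,4,0) g=>(4,2) h=>(0,4) k=>(3,0,2)
  e2=(0,0,1) f=>(0,4,4) g=>(3,3) h=>(0,1) k=>(2,0,3)
composite: [0 3 2; 0 0 0; 0 2 3]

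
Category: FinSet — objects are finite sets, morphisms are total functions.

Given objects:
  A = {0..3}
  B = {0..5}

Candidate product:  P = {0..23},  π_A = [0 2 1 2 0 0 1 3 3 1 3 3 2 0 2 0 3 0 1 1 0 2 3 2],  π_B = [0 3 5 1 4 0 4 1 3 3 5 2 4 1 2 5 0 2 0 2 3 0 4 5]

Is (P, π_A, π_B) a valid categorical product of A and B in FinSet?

|A|·|B| = 4·6 = 24;  |P| = 24
Check the pairing map k ↦ (π_A(k), π_B(k)):
  0 : (0,0)
  1 : (2,3)
  2 : (1,5)
  3 : (2,1)
  4 : (0,4)
  5 : (0,0)  ✗ repeats pair of k=0
  6 : (1,4)
  7 : (3,1)
  8 : (3,3)
  9 : (1,3)
  10 : (3,5)
  11 : (3,2)
  12 : (2,4)
  13 : (0,1)
  14 : (2,2)
  15 : (0,5)
  16 : (3,0)
  17 : (0,2)
  18 : (1,0)
  19 : (1,2)
  20 : (0,3)
  21 : (2,0)
  22 : (3,4)
  23 : (2,5)
distinct pairs in image: 23 / 24 needed
  → (0,0) hit at k=0 and k=5

Answer: NOT A VALID PRODUCT — duplicate pair at indices 0,5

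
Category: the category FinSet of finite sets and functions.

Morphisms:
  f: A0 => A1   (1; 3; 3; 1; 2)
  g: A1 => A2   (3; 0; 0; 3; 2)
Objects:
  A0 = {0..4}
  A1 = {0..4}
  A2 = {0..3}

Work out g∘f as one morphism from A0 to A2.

Answer: (0; 3; 3; 0; 0)

Derivation:
  0 f=>1 g=>0
  1 f=>3 g=>3
  2 f=>3 g=>3
  3 f=>1 g=>0
  4 f=>2 g=>0
result: (0; 3; 3; 0; 0)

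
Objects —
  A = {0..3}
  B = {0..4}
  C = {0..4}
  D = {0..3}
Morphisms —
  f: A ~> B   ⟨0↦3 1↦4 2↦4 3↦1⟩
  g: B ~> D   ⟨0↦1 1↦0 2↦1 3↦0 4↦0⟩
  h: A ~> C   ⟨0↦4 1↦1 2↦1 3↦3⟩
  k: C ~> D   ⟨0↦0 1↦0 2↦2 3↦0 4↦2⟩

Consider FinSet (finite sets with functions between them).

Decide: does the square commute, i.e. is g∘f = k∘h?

1) trace f;g:
  0 f~>3 g~>0
  1 f~>4 g~>0
  2 f~>4 g~>0
  3 f~>1 g~>0
  result₁ = ⟨0↦0 1↦0 2↦0 3↦0⟩
2) trace h;k:
  0 h~>4 k~>2
  1 h~>1 k~>0
  2 h~>1 k~>0
  3 h~>3 k~>0
  result₂ = ⟨0↦2 1↦0 2↦0 3↦0⟩
Equal? distinct morphisms ✗

Answer: DOES NOT COMMUTE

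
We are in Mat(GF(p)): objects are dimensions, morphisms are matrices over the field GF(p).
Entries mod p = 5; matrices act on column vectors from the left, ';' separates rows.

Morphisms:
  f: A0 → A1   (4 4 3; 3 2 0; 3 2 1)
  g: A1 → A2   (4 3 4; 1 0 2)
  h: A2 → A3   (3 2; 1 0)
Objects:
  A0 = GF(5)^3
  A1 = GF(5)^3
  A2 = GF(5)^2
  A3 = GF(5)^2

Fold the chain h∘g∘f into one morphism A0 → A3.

  e0=[1,0,0] f→[4,3,3] g→[2,0] h→[1,2]
  e1=[0,1,0] f→[4,2,2] g→[0,3] h→[1,0]
  e2=[0,0,1] f→[3,0,1] g→[1,0] h→[3,1]
result: (1 1 3; 2 0 1)

Answer: (1 1 3; 2 0 1)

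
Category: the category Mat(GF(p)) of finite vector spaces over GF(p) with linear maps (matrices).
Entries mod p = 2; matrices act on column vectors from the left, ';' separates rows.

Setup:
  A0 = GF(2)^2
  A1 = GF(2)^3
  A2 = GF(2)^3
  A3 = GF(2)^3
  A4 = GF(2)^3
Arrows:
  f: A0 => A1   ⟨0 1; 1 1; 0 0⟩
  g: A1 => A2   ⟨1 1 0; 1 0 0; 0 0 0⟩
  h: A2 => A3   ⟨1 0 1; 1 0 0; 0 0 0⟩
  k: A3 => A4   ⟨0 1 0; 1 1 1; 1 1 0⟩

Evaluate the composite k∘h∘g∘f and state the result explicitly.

  e0=(1,0) f=>(0,1,0) g=>(1,0,0) h=>(1,1,0) k=>(1,0,0)
  e1=(0,1) f=>(1,1,0) g=>(0,1,0) h=>(0,0,0) k=>(0,0,0)
composite: ⟨1 0; 0 0; 0 0⟩

Answer: ⟨1 0; 0 0; 0 0⟩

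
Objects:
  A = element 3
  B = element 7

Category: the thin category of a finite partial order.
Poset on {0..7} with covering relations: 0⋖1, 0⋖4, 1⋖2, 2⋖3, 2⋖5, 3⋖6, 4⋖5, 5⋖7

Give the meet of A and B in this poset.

{x : x⊑A ∧ x⊑B} = {0,1,2}  (A=3, B=7)
  0 ⊑ 2
  1 ⊑ 2
  2 ⊑ 2
glb = 2

Answer: A∧B = 2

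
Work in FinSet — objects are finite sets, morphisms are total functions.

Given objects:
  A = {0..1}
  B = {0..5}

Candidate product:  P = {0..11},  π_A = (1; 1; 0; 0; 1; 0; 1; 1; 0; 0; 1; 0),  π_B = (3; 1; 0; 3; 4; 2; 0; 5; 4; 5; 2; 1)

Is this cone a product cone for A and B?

|A|·|B| = 2·6 = 12;  |P| = 12
Check the pairing map k ↦ (π_A(k), π_B(k)):
  0 -> (1,3)
  1 -> (1,1)
  2 -> (0,0)
  3 -> (0,3)
  4 -> (1,4)
  5 -> (0,2)
  6 -> (1,0)
  7 -> (1,5)
  8 -> (0,4)
  9 -> (0,5)
  10 -> (1,2)
  11 -> (0,1)
distinct pairs in image: 12 / 12 needed
  → bijection onto A×B; projections well-typed.

Answer: VALID PRODUCT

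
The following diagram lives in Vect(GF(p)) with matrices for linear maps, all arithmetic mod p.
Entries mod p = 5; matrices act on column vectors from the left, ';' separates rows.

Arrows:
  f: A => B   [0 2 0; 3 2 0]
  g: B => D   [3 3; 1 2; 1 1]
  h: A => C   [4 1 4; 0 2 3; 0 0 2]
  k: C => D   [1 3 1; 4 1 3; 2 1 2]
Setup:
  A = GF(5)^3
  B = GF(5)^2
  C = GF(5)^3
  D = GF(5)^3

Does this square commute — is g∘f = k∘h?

Path 1 = f;g:
  e0=(1,0,0) f=>(0,3) g=>(4,1,3)
  e1=(0,1,0) f=>(2,2) g=>(2,1,4)
  e2=(0,0,1) f=>(0,0) g=>(0,0,0)
  result₁ = [4 2 0; 1 1 0; 3 4 0]
Path 2 = h;k:
  e0=(1,0,0) h=>(4,0,0) k=>(4,1,3)
  e1=(0,1,0) h=>(1,2,0) k=>(2,1,4)
  e2=(0,0,1) h=>(4,3,2) k=>(0,0,0)
  result₂ = [4 2 0; 1 1 0; 3 4 0]
Equal? YES — commutes

Answer: COMMUTES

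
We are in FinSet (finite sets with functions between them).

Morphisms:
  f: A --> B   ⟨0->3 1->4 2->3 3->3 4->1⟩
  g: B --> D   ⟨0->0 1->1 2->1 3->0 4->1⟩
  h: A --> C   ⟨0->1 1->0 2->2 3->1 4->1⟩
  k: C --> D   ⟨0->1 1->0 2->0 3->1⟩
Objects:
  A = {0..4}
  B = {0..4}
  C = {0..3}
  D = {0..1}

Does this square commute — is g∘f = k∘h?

1) trace f;g:
  0 f-->3 g-->0
  1 f-->4 g-->1
  2 f-->3 g-->0
  3 f-->3 g-->0
  4 f-->1 g-->1
  ⟦path⟧₁ = ⟨0->0 1->1 2->0 3->0 4->1⟩
2) trace h;k:
  0 h-->1 k-->0
  1 h-->0 k-->1
  2 h-->2 k-->0
  3 h-->1 k-->0
  4 h-->1 k-->0
  ⟦path⟧₂ = ⟨0->0 1->1 2->0 3->0 4->0⟩
Equal? distinct morphisms ✗

Answer: DOES NOT COMMUTE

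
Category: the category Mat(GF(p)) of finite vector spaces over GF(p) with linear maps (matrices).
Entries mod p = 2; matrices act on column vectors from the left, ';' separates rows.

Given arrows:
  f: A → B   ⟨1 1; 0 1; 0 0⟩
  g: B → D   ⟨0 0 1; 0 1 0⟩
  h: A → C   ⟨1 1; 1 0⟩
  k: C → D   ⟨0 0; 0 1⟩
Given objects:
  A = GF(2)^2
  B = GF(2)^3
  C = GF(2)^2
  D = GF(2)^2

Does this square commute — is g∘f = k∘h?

Answer: DOES NOT COMMUTE

Trace:
Along f;g (path 1):
  e0=[1,0] f→[1,0,0] g→[0,0]
  e1=[0,1] f→[1,1,0] g→[0,1]
  result₁ = ⟨0 0; 0 1⟩
Along h;k (path 2):
  e0=[1,0] h→[1,1] k→[0,1]
  e1=[0,1] h→[1,0] k→[0,0]
  result₂ = ⟨0 0; 1 0⟩
Equal? distinct morphisms ✗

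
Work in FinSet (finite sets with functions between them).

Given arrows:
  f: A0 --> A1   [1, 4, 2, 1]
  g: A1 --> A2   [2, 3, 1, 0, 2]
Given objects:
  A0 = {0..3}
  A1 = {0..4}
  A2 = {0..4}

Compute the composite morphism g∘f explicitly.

Answer: [3, 2, 1, 3]

Trace:
  0 f-->1 g-->3
  1 f-->4 g-->2
  2 f-->2 g-->1
  3 f-->1 g-->3
composite: [3, 2, 1, 3]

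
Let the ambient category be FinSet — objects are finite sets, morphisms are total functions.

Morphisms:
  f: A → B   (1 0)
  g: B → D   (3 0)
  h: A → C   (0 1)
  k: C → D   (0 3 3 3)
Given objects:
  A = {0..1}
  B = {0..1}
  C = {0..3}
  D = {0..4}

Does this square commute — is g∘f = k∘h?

Path 1 = f;g:
  0 f→1 g→0
  1 f→0 g→3
  ⟦path⟧₁ = (0 3)
Path 2 = h;k:
  0 h→0 k→0
  1 h→1 k→3
  ⟦path⟧₂ = (0 3)
Equal? same morphism ✓

Answer: COMMUTES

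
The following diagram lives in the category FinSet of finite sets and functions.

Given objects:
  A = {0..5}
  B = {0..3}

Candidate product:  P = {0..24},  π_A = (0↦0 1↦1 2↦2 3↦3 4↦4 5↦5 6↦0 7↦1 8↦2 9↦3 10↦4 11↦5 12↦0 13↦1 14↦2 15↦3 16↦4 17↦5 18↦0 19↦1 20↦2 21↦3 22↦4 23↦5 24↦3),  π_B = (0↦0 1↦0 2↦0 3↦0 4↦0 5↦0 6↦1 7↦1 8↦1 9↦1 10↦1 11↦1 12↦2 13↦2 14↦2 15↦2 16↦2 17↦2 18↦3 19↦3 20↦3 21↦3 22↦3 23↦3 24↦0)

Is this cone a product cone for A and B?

Answer: NOT A VALID PRODUCT — |P|=25 ≠ |A|·|B|=24

Derivation:
|A|·|B| = 6·4 = 24;  |P| = 25
  → cardinalities differ; no bijection possible.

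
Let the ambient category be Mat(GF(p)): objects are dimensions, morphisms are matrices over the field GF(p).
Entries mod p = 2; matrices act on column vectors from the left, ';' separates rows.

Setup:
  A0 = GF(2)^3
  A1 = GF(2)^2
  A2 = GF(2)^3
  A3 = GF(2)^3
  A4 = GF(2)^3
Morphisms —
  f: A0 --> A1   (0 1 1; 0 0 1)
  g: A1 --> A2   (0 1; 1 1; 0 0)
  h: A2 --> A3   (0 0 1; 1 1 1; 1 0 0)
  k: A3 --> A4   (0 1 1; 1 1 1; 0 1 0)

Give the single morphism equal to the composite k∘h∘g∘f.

  e0=(1,0,0) f-->(0,0) g-->(0,0,0) h-->(0,0,0) k-->(0,0,0)
  e1=(0,1,0) f-->(1,0) g-->(0,1,0) h-->(0,1,0) k-->(1,1,1)
  e2=(0,0,1) f-->(1,1) g-->(1,0,0) h-->(0,1,1) k-->(0,0,1)
⟦path⟧: (0 1 0; 0 1 0; 0 1 1)

Answer: (0 1 0; 0 1 0; 0 1 1)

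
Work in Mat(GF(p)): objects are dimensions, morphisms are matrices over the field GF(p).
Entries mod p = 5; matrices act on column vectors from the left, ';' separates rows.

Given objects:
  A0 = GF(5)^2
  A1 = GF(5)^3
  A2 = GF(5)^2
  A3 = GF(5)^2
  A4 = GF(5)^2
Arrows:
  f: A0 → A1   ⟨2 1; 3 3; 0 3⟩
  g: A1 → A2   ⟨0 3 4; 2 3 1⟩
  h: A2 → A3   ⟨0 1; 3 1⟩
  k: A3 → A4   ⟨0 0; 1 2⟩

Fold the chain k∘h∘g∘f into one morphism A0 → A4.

Answer: ⟨0 0; 3 3⟩

Derivation:
  e0=⟨1,0⟩ f→⟨2,3,0⟩ g→⟨4,3⟩ h→⟨3,0⟩ k→⟨0,3⟩
  e1=⟨0,1⟩ f→⟨1,3,3⟩ g→⟨1,4⟩ h→⟨4,2⟩ k→⟨0,3⟩
result: ⟨0 0; 3 3⟩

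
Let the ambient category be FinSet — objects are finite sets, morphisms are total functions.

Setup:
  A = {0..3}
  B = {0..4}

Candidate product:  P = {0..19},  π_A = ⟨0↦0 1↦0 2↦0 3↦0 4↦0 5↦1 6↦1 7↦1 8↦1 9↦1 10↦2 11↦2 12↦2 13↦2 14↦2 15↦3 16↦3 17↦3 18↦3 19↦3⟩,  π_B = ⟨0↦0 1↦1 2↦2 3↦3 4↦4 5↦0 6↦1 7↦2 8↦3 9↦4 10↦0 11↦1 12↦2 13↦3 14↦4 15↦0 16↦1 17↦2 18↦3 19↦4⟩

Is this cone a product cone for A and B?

|A|·|B| = 4·5 = 20;  |P| = 20
Check the pairing map k ↦ (π_A(k), π_B(k)):
  0 ↦ (0,0)
  1 ↦ (0,1)
  2 ↦ (0,2)
  3 ↦ (0,3)
  4 ↦ (0,4)
  5 ↦ (1,0)
  6 ↦ (1,1)
  7 ↦ (1,2)
  8 ↦ (1,3)
  9 ↦ (1,4)
  10 ↦ (2,0)
  11 ↦ (2,1)
  12 ↦ (2,2)
  13 ↦ (2,3)
  14 ↦ (2,4)
  15 ↦ (3,0)
  16 ↦ (3,1)
  17 ↦ (3,2)
  18 ↦ (3,3)
  19 ↦ (3,4)
distinct pairs in image: 20 / 20 needed
  → bijection onto A×B; projections well-typed.

Answer: VALID PRODUCT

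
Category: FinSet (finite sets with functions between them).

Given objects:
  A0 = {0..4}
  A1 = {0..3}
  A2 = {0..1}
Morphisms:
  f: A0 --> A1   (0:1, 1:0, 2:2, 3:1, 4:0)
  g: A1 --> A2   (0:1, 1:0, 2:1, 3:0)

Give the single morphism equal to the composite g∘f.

  0 f-->1 g-->0
  1 f-->0 g-->1
  2 f-->2 g-->1
  3 f-->1 g-->0
  4 f-->0 g-->1
result: (0:0, 1:1, 2:1, 3:0, 4:1)

Answer: (0:0, 1:1, 2:1, 3:0, 4:1)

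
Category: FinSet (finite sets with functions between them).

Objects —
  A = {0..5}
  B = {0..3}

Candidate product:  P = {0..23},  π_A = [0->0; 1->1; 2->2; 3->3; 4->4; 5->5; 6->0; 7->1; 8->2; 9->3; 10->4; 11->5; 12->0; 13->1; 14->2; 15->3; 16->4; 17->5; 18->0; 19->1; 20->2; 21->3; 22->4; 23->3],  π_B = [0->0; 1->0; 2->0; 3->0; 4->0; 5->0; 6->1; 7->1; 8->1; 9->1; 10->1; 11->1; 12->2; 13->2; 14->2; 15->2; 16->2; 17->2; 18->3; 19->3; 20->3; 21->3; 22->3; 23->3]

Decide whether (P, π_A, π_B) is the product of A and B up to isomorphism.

Answer: NOT A VALID PRODUCT — duplicate pair at indices 21,23

Derivation:
|A|·|B| = 6·4 = 24;  |P| = 24
Check the pairing map k ↦ (π_A(k), π_B(k)):
  0 -> (0,0)
  1 -> (1,0)
  2 -> (2,0)
  3 -> (3,0)
  4 -> (4,0)
  5 -> (5,0)
  6 -> (0,1)
  7 -> (1,1)
  8 -> (2,1)
  9 -> (3,1)
  10 -> (4,1)
  11 -> (5,1)
  12 -> (0,2)
  13 -> (1,2)
  14 -> (2,2)
  15 -> (3,2)
  16 -> (4,2)
  17 -> (5,2)
  18 -> (0,3)
  19 -> (1,3)
  20 -> (2,3)
  21 -> (3,3)
  22 -> (4,3)
  23 -> (3,3)  ✗ repeats pair of k=21
distinct pairs in image: 23 / 24 needed
  → (3,3) hit at k=21 and k=23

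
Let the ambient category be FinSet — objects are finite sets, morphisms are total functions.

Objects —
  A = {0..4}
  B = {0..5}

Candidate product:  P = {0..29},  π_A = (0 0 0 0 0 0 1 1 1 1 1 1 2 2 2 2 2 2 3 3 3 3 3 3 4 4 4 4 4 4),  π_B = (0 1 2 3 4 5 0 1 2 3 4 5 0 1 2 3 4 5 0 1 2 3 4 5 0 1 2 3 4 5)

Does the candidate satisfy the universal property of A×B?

Answer: VALID PRODUCT

Trace:
|A|·|B| = 5·6 = 30;  |P| = 30
Check the pairing map k ↦ (π_A(k), π_B(k)):
  0 -> (0,0)
  1 -> (0,1)
  2 -> (0,2)
  3 -> (0,3)
  4 -> (0,4)
  5 -> (0,5)
  6 -> (1,0)
  7 -> (1,1)
  8 -> (1,2)
  9 -> (1,3)
  10 -> (1,4)
  11 -> (1,5)
  12 -> (2,0)
  13 -> (2,1)
  14 -> (2,2)
  15 -> (2,3)
  16 -> (2,4)
  17 -> (2,5)
  18 -> (3,0)
  19 -> (3,1)
  20 -> (3,2)
  21 -> (3,3)
  22 -> (3,4)
  23 -> (3,5)
  24 -> (4,0)
  25 -> (4,1)
  26 -> (4,2)
  27 -> (4,3)
  28 -> (4,4)
  29 -> (4,5)
distinct pairs in image: 30 / 30 needed
  → bijection onto A×B; projections well-typed.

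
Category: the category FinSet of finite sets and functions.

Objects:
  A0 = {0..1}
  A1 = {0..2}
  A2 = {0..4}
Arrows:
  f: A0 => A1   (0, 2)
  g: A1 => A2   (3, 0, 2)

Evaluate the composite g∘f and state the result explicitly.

Answer: (3, 2)

Trace:
  0 f=>0 g=>3
  1 f=>2 g=>2
⟦path⟧: (3, 2)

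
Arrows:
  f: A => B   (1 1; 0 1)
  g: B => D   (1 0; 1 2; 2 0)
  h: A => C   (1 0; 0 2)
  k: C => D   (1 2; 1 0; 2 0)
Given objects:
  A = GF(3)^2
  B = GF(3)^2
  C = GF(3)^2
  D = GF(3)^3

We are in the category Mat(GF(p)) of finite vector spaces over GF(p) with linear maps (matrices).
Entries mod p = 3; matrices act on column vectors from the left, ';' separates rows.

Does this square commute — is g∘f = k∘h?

1) trace f;g:
  e0=[1,0] f=>[1,0] g=>[1,1,2]
  e1=[0,1] f=>[1,1] g=>[1,0,2]
  composite₁ = (1 1; 1 0; 2 2)
2) trace h;k:
  e0=[1,0] h=>[1,0] k=>[1,1,2]
  e1=[0,1] h=>[0,2] k=>[1,0,0]
  composite₂ = (1 1; 1 0; 2 0)
Equal? distinct morphisms ✗

Answer: DOES NOT COMMUTE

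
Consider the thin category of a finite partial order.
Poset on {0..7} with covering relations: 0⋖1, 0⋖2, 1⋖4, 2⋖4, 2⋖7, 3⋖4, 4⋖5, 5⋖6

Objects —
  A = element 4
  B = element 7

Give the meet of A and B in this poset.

Common predecessors of 4,7: {0,2}
  0 ⊑ 2
  2 ⊑ 2
glb = 2

Answer: A∧B = 2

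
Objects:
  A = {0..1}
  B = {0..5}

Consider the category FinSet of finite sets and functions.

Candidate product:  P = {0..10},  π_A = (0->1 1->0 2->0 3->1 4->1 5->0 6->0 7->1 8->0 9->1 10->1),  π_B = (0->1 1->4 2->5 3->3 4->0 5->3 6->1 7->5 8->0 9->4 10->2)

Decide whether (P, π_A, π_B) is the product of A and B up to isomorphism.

Answer: NOT A VALID PRODUCT — |P|=11 ≠ |A|·|B|=12

Trace:
|A|·|B| = 2·6 = 12;  |P| = 11
  → cardinalities differ; no bijection possible.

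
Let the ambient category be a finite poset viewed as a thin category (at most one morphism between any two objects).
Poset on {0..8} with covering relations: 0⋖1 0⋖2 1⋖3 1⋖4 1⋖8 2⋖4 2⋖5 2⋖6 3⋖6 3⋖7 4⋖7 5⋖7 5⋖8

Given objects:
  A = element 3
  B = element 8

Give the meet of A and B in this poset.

Lower bounds of A=3 and B=8: {0,1}
  0 ⊑ 1
  1 ⊑ 1
glb = 1

Answer: A∧B = 1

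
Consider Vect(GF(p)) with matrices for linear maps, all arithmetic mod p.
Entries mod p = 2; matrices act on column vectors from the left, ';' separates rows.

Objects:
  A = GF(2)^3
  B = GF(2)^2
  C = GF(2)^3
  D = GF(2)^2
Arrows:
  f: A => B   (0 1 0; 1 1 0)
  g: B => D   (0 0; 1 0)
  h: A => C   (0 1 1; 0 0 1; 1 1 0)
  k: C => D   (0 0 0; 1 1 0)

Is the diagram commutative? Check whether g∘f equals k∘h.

Path 1 = f;g:
  e0=[1,0,0] f=>[0,1] g=>[0,0]
  e1=[0,1,0] f=>[1,1] g=>[0,1]
  e2=[0,0,1] f=>[0,0] g=>[0,0]
  composite₁ = (0 0 0; 0 1 0)
Path 2 = h;k:
  e0=[1,0,0] h=>[0,0,1] k=>[0,0]
  e1=[0,1,0] h=>[1,0,1] k=>[0,1]
  e2=[0,0,1] h=>[1,1,0] k=>[0,0]
  composite₂ = (0 0 0; 0 1 0)
Equal? same morphism ✓

Answer: COMMUTES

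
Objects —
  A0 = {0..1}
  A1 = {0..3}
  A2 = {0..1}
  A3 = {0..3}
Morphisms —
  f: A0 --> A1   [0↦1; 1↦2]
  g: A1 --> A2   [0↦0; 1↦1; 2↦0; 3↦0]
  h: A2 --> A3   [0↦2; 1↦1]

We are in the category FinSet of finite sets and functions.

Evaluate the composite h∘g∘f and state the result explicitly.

  0 f-->1 g-->1 h-->1
  1 f-->2 g-->0 h-->2
composite: [0↦1; 1↦2]

Answer: [0↦1; 1↦2]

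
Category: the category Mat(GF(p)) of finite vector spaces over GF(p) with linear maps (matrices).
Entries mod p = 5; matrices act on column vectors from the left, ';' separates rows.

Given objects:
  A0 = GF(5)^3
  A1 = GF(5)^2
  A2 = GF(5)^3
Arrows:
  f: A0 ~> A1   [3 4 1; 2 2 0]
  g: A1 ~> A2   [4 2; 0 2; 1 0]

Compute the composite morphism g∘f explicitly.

Answer: [1 0 4; 4 4 0; 3 4 1]

Work:
  e0=(1,0,0) f~>(3,2) g~>(1,4,3)
  e1=(0,1,0) f~>(4,2) g~>(0,4,4)
  e2=(0,0,1) f~>(1,0) g~>(4,0,1)
composite: [1 0 4; 4 4 0; 3 4 1]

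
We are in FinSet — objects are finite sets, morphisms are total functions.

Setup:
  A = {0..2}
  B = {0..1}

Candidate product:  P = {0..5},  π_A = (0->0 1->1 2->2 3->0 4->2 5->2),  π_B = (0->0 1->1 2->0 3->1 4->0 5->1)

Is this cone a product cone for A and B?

Answer: NOT A VALID PRODUCT — duplicate pair at indices 2,4

Derivation:
|A|·|B| = 3·2 = 6;  |P| = 6
Check the pairing map k ↦ (π_A(k), π_B(k)):
  0 -> (0,0)
  1 -> (1,1)
  2 -> (2,0)
  3 -> (0,1)
  4 -> (2,0)  ✗ repeats pair of k=2
  5 -> (2,1)
distinct pairs in image: 5 / 6 needed
  → (2,0) hit at k=2 and k=4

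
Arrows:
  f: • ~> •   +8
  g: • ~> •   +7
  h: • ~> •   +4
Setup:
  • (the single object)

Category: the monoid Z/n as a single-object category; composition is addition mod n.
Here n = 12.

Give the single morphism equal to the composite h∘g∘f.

  0 +8≡8 +7≡3 +4≡7  (mod 12)
result: +7

Answer: +7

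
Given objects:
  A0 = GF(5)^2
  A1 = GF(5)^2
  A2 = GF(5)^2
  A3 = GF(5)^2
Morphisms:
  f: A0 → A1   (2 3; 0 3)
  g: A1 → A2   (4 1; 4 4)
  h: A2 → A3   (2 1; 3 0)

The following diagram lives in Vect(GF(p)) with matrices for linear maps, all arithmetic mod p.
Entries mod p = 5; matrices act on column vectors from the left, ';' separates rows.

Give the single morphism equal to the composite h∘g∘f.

Answer: (4 4; 4 0)

Work:
  e0=[1,0] f→[2,0] g→[3,3] h→[4,4]
  e1=[0,1] f→[3,3] g→[0,4] h→[4,0]
composite: (4 4; 4 0)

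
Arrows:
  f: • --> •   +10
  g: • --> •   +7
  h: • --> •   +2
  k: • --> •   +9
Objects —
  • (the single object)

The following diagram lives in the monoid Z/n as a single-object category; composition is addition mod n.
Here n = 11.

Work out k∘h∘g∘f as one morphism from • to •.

Answer: +6

Trace:
  0 +10≡10 +7≡6 +2≡8 +9≡6  (mod 11)
result: +6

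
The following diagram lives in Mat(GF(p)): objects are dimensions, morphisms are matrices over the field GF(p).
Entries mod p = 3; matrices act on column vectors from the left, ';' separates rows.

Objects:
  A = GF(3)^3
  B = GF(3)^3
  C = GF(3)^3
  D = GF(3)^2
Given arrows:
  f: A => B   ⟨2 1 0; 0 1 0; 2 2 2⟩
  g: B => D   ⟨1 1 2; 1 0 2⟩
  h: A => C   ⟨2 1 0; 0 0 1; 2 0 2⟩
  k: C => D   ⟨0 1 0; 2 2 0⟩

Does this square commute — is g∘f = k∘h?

Answer: DOES NOT COMMUTE

Work:
Path 1 = f;g:
  e0=[1,0,0] f=>[2,0,2] g=>[0,0]
  e1=[0,1,0] f=>[1,1,2] g=>[0,2]
  e2=[0,0,1] f=>[0,0,2] g=>[1,1]
  ⟦path⟧₁ = ⟨0 0 1; 0 2 1⟩
Path 2 = h;k:
  e0=[1,0,0] h=>[2,0,2] k=>[0,1]
  e1=[0,1,0] h=>[1,0,0] k=>[0,2]
  e2=[0,0,1] h=>[0,1,2] k=>[1,2]
  ⟦path⟧₂ = ⟨0 0 1; 1 2 2⟩
Equal? differ; not commutative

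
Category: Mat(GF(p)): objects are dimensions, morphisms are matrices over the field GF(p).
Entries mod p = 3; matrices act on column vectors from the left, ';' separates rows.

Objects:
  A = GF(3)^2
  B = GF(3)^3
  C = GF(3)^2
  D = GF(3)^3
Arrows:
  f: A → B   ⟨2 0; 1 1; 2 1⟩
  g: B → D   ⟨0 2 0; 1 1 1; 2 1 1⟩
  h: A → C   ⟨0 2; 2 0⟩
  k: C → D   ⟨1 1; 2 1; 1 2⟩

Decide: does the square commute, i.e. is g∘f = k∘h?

Along f;g (path 1):
  e0=[1,0] f→[2,1,2] g→[2,2,1]
  e1=[0,1] f→[0,1,1] g→[2,2,2]
  result₁ = ⟨2 2; 2 2; 1 2⟩
Along h;k (path 2):
  e0=[1,0] h→[0,2] k→[2,2,1]
  e1=[0,1] h→[2,0] k→[2,1,2]
  result₂ = ⟨2 2; 2 1; 1 2⟩
Equal? NO — does not commute

Answer: DOES NOT COMMUTE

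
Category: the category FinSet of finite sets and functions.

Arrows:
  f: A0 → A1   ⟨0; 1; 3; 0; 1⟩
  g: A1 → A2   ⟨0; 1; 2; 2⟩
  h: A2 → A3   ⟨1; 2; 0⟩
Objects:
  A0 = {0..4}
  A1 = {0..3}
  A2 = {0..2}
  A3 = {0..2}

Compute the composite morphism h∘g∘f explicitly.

  0 f→0 g→0 h→1
  1 f→1 g→1 h→2
  2 f→3 g→2 h→0
  3 f→0 g→0 h→1
  4 f→1 g→1 h→2
⟦path⟧: ⟨1; 2; 0; 1; 2⟩

Answer: ⟨1; 2; 0; 1; 2⟩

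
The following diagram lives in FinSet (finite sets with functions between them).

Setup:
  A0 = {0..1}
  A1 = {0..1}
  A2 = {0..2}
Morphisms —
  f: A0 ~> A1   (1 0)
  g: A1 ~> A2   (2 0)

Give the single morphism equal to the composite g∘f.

  0 f~>1 g~>0
  1 f~>0 g~>2
⟦path⟧: (0 2)

Answer: (0 2)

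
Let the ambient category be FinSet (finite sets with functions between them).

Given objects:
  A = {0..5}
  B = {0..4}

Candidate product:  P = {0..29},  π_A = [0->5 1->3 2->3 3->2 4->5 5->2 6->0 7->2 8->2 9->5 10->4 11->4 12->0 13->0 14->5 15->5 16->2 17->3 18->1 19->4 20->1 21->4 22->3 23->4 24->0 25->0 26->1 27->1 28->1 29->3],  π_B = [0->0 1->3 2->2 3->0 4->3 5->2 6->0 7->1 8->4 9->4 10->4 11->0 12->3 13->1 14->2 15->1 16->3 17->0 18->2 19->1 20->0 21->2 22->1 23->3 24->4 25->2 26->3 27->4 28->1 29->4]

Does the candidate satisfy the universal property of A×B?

|A|·|B| = 6·5 = 30;  |P| = 30
Check the pairing map k ↦ (π_A(k), π_B(k)):
  0 -> (5,0)
  1 -> (3,3)
  2 -> (3,2)
  3 -> (2,0)
  4 -> (5,3)
  5 -> (2,2)
  6 -> (0,0)
  7 -> (2,1)
  8 -> (2,4)
  9 -> (5,4)
  10 -> (4,4)
  11 -> (4,0)
  12 -> (0,3)
  13 -> (0,1)
  14 -> (5,2)
  15 -> (5,1)
  16 -> (2,3)
  17 -> (3,0)
  18 -> (1,2)
  19 -> (4,1)
  20 -> (1,0)
  21 -> (4,2)
  22 -> (3,1)
  23 -> (4,3)
  24 -> (0,4)
  25 -> (0,2)
  26 -> (1,3)
  27 -> (1,4)
  28 -> (1,1)
  29 -> (3,4)
distinct pairs in image: 30 / 30 needed
  → bijection onto A×B; projections well-typed.

Answer: VALID PRODUCT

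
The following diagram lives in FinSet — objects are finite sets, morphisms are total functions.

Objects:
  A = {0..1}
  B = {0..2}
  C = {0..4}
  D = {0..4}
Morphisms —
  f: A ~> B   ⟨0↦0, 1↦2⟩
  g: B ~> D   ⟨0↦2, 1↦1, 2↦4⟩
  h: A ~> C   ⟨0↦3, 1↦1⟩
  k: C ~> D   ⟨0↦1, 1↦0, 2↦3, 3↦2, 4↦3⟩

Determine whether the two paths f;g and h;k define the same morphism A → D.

Along f;g (path 1):
  0 f~>0 g~>2
  1 f~>2 g~>4
  composite₁ = ⟨0↦2, 1↦4⟩
Along h;k (path 2):
  0 h~>3 k~>2
  1 h~>1 k~>0
  composite₂ = ⟨0↦2, 1↦0⟩
Equal? distinct morphisms ✗

Answer: DOES NOT COMMUTE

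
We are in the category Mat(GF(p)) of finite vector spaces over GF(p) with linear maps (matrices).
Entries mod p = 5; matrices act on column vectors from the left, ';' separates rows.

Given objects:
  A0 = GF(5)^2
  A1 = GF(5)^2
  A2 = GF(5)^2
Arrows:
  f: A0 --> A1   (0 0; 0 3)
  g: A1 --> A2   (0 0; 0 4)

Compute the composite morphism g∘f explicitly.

  e0=⟨1,0⟩ f-->⟨0,0⟩ g-->⟨0,0⟩
  e1=⟨0,1⟩ f-->⟨0,3⟩ g-->⟨0,2⟩
result: (0 0; 0 2)

Answer: (0 0; 0 2)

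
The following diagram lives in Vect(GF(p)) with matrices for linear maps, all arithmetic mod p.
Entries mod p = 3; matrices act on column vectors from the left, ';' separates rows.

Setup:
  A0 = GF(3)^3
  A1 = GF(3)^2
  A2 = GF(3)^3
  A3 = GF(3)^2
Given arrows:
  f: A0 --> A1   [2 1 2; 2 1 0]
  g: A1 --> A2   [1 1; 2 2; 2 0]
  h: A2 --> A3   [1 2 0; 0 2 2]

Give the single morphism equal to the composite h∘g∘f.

Answer: [2 1 1; 0 0 1]

Work:
  e0=[1,0,0] f-->[2,2] g-->[1,2,1] h-->[2,0]
  e1=[0,1,0] f-->[1,1] g-->[2,1,2] h-->[1,0]
  e2=[0,0,1] f-->[2,0] g-->[2,1,1] h-->[1,1]
⟦path⟧: [2 1 1; 0 0 1]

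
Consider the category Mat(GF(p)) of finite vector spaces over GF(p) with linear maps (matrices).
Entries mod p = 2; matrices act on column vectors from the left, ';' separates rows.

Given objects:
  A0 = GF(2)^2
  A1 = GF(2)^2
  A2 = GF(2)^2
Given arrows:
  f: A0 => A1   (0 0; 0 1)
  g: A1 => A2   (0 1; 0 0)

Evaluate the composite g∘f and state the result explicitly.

Answer: (0 1; 0 0)

Work:
  e0=(1,0) f=>(0,0) g=>(0,0)
  e1=(0,1) f=>(0,1) g=>(1,0)
composite: (0 1; 0 0)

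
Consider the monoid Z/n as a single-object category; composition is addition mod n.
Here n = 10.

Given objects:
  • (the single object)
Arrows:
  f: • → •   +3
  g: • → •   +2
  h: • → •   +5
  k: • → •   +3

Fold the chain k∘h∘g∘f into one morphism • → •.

  0 +3≡3 +2≡5 +5≡0 +3≡3  (mod 10)
composite: +3

Answer: +3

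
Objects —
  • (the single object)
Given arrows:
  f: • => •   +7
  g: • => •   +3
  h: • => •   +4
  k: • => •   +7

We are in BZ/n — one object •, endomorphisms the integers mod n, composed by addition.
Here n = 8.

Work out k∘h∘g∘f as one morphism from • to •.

  0 +7≡7 +3≡2 +4≡6 +7≡5  (mod 8)
result: +5

Answer: +5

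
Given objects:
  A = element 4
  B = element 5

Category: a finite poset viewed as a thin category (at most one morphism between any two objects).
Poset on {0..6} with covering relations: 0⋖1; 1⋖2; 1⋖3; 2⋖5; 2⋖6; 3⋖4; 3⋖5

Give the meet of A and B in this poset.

Answer: A∧B = 3

Trace:
Lower bounds of A=4 and B=5: {0,1,3}
  0 ≤ 3
  1 ≤ 3
  3 ≤ 3
glb = 3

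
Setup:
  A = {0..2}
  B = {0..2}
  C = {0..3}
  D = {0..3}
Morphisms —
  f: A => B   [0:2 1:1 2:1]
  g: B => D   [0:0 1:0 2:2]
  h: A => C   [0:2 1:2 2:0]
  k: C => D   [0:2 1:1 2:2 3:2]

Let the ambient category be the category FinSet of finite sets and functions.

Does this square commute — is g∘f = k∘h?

1) trace f;g:
  0 f=>2 g=>2
  1 f=>1 g=>0
  2 f=>1 g=>0
  composite₁ = [0:2 1:0 2:0]
2) trace h;k:
  0 h=>2 k=>2
  1 h=>2 k=>2
  2 h=>0 k=>2
  composite₂ = [0:2 1:2 2:2]
Equal? distinct morphisms ✗

Answer: DOES NOT COMMUTE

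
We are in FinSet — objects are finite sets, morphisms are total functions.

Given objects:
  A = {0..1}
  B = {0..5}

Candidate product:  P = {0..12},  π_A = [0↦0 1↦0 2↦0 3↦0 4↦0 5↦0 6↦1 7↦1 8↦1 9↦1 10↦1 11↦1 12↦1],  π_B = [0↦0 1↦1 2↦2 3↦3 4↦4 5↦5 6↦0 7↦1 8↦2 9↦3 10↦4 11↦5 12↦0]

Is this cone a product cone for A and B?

Answer: NOT A VALID PRODUCT — |P|=13 ≠ |A|·|B|=12

Derivation:
|A|·|B| = 2·6 = 12;  |P| = 13
  → cardinalities differ; no bijection possible.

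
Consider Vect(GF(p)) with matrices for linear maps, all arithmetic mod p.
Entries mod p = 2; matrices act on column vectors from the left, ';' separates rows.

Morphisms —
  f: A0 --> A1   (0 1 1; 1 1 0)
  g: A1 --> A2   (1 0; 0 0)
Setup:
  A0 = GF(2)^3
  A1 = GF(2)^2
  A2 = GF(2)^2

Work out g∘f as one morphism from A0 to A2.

  e0=[1,0,0] f-->[0,1] g-->[0,0]
  e1=[0,1,0] f-->[1,1] g-->[1,0]
  e2=[0,0,1] f-->[1,0] g-->[1,0]
⟦path⟧: (0 1 1; 0 0 0)

Answer: (0 1 1; 0 0 0)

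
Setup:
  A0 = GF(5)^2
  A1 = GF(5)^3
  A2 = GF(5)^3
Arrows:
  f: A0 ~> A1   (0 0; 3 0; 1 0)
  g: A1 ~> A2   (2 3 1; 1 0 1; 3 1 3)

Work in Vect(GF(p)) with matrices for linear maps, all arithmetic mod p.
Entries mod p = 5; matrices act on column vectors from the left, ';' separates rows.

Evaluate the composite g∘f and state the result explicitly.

Answer: (0 0; 1 0; 1 0)

Derivation:
  e0=⟨1,0⟩ f~>⟨0,3,1⟩ g~>⟨0,1,1⟩
  e1=⟨0,1⟩ f~>⟨0,0,0⟩ g~>⟨0,0,0⟩
composite: (0 0; 1 0; 1 0)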